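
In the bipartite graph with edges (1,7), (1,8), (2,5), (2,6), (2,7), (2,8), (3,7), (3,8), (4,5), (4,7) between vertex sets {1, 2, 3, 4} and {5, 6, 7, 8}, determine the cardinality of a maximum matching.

Step 1: List the neighbors of each left vertex:
  1: 7, 8
  2: 5, 6, 7, 8
  3: 7, 8
  4: 5, 7

Step 2: Greedily match left vertices, then look for augmenting paths:
  Match 1 -- 7
  Match 2 -- 6
  Match 3 -- 8
  Match 4 -- 5
  No augmenting path remains.

Step 3: Verify this is maximum:
  Matching size 4 = min(|L|, |R|) = min(4, 4), which is an upper bound, so this matching is maximum.

Maximum matching: {(1,7), (2,6), (3,8), (4,5)}
Size: 4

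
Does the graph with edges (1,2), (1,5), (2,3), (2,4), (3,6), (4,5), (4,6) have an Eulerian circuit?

Step 1: Find the degree of each vertex:
  deg(1) = 2
  deg(2) = 3
  deg(3) = 2
  deg(4) = 3
  deg(5) = 2
  deg(6) = 2

Step 2: Count vertices with odd degree:
  Odd-degree vertices: 2, 4 (2 total)

Step 3: Apply Euler's theorem:
  - Eulerian circuit exists iff graph is connected and all vertices have even degree
  - Eulerian path exists iff graph is connected and has 0 or 2 odd-degree vertices

Graph is connected with exactly 2 odd-degree vertices (2, 4).
Eulerian path exists (starting and ending at the odd-degree vertices), but no Eulerian circuit.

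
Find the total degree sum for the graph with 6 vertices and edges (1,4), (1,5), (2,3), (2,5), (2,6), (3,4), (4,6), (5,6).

Step 1: Count edges incident to each vertex:
  deg(1) = 2 (neighbors: 4, 5)
  deg(2) = 3 (neighbors: 3, 5, 6)
  deg(3) = 2 (neighbors: 2, 4)
  deg(4) = 3 (neighbors: 1, 3, 6)
  deg(5) = 3 (neighbors: 1, 2, 6)
  deg(6) = 3 (neighbors: 2, 4, 5)

Step 2: Sum all degrees:
  2 + 3 + 2 + 3 + 3 + 3 = 16

Verification: sum of degrees = 2 * |E| = 2 * 8 = 16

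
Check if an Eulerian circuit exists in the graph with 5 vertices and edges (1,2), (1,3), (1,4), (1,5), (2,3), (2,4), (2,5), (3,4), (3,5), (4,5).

Step 1: Find the degree of each vertex:
  deg(1) = 4
  deg(2) = 4
  deg(3) = 4
  deg(4) = 4
  deg(5) = 4

Step 2: Count vertices with odd degree:
  All vertices have even degree (0 odd-degree vertices)

Step 3: Apply Euler's theorem:
  - Eulerian circuit exists iff graph is connected and all vertices have even degree
  - Eulerian path exists iff graph is connected and has 0 or 2 odd-degree vertices

Graph is connected with 0 odd-degree vertices.
Both Eulerian circuit and Eulerian path exist.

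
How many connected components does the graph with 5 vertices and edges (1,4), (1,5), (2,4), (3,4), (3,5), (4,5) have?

Step 1: Build adjacency list from edges:
  1: 4, 5
  2: 4
  3: 4, 5
  4: 1, 2, 3, 5
  5: 1, 3, 4

Step 2: Run BFS/DFS from vertex 1:
  Visited: {1, 4, 5, 2, 3}
  Reached 5 of 5 vertices

Step 3: All 5 vertices reached from vertex 1, so the graph is connected.
Number of connected components: 1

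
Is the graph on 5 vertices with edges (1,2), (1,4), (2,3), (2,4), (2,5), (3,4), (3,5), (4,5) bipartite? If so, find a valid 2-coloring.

Step 1: Attempt 2-coloring using BFS:
  Start at vertex 1, assign color 0
  Color vertex 2 with color 1 (neighbor of 1)
  Color vertex 4 with color 1 (neighbor of 1)
  Color vertex 3 with color 0 (neighbor of 2)

Step 2: Conflict found! Vertices 2 and 4 are adjacent but have the same color.
This means the graph contains an odd cycle.

The graph is NOT bipartite.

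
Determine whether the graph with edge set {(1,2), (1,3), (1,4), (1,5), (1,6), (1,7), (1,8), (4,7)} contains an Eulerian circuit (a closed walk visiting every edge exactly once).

Step 1: Find the degree of each vertex:
  deg(1) = 7
  deg(2) = 1
  deg(3) = 1
  deg(4) = 2
  deg(5) = 1
  deg(6) = 1
  deg(7) = 2
  deg(8) = 1

Step 2: Count vertices with odd degree:
  Odd-degree vertices: 1, 2, 3, 5, 6, 8 (6 total)

Step 3: Apply Euler's theorem:
  - Eulerian circuit exists iff graph is connected and all vertices have even degree
  - Eulerian path exists iff graph is connected and has 0 or 2 odd-degree vertices

Graph has 6 odd-degree vertices (need 0 or 2).
Neither Eulerian path nor Eulerian circuit exists.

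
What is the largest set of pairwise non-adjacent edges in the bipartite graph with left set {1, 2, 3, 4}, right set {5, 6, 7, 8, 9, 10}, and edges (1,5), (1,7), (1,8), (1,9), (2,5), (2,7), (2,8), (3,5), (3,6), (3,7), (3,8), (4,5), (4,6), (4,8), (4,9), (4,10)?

Step 1: List the neighbors of each left vertex:
  1: 5, 7, 8, 9
  2: 5, 7, 8
  3: 5, 6, 7, 8
  4: 5, 6, 8, 9, 10

Step 2: Greedily match left vertices, then look for augmenting paths:
  Match 1 -- 5
  Match 2 -- 7
  Match 3 -- 6
  Match 4 -- 8
  No augmenting path remains.

Step 3: Verify this is maximum:
  Matching size 4 = min(|L|, |R|) = min(4, 6), which is an upper bound, so this matching is maximum.

Maximum matching: {(1,5), (2,7), (3,6), (4,8)}
Size: 4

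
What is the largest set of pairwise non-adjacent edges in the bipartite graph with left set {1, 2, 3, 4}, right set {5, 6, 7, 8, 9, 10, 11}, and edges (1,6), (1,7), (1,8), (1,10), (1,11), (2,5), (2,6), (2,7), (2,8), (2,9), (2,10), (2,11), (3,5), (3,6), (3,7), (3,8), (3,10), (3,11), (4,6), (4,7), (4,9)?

Step 1: List the neighbors of each left vertex:
  1: 6, 7, 8, 10, 11
  2: 5, 6, 7, 8, 9, 10, 11
  3: 5, 6, 7, 8, 10, 11
  4: 6, 7, 9

Step 2: Greedily match left vertices, then look for augmenting paths:
  Match 1 -- 6
  Match 2 -- 5
  Match 3 -- 7
  Match 4 -- 9
  No augmenting path remains.

Step 3: Verify this is maximum:
  Matching size 4 = min(|L|, |R|) = min(4, 7), which is an upper bound, so this matching is maximum.

Maximum matching: {(1,6), (2,5), (3,7), (4,9)}
Size: 4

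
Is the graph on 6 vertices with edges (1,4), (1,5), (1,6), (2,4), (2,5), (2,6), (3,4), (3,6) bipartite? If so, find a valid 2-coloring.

Step 1: Attempt 2-coloring using BFS:
  Start at vertex 1, assign color 0
  Color vertex 4 with color 1 (neighbor of 1)
  Color vertex 5 with color 1 (neighbor of 1)
  Color vertex 6 with color 1 (neighbor of 1)
  Color vertex 2 with color 0 (neighbor of 4)
  Color vertex 3 with color 0 (neighbor of 4)

Step 2: 2-coloring succeeded. No conflicts found.
  Set A (color 0): {1, 2, 3}
  Set B (color 1): {4, 5, 6}

The graph is bipartite with partition {1, 2, 3}, {4, 5, 6}.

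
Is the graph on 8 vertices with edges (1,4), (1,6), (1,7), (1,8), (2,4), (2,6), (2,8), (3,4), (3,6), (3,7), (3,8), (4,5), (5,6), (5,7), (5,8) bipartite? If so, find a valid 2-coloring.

Step 1: Attempt 2-coloring using BFS:
  Start at vertex 1, assign color 0
  Color vertex 4 with color 1 (neighbor of 1)
  Color vertex 6 with color 1 (neighbor of 1)
  Color vertex 7 with color 1 (neighbor of 1)
  Color vertex 8 with color 1 (neighbor of 1)
  Color vertex 2 with color 0 (neighbor of 4)
  Color vertex 3 with color 0 (neighbor of 4)
  Color vertex 5 with color 0 (neighbor of 4)

Step 2: 2-coloring succeeded. No conflicts found.
  Set A (color 0): {1, 2, 3, 5}
  Set B (color 1): {4, 6, 7, 8}

The graph is bipartite with partition {1, 2, 3, 5}, {4, 6, 7, 8}.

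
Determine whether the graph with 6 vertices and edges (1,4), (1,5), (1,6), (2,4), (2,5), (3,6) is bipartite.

Step 1: Attempt 2-coloring using BFS:
  Start at vertex 1, assign color 0
  Color vertex 4 with color 1 (neighbor of 1)
  Color vertex 5 with color 1 (neighbor of 1)
  Color vertex 6 with color 1 (neighbor of 1)
  Color vertex 2 with color 0 (neighbor of 4)
  Color vertex 3 with color 0 (neighbor of 6)

Step 2: 2-coloring succeeded. No conflicts found.
  Set A (color 0): {1, 2, 3}
  Set B (color 1): {4, 5, 6}

The graph is bipartite with partition {1, 2, 3}, {4, 5, 6}.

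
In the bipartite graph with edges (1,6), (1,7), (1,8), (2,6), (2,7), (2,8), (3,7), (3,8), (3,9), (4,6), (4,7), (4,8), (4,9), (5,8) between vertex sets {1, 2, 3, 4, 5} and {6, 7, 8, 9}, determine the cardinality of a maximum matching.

Step 1: List the neighbors of each left vertex:
  1: 6, 7, 8
  2: 6, 7, 8
  3: 7, 8, 9
  4: 6, 7, 8, 9
  5: 8

Step 2: Greedily match left vertices, then look for augmenting paths:
  Match 1 -- 6
  Match 2 -- 7
  Match 3 -- 8
  Match 4 -- 9
  No augmenting path remains.

Step 3: Verify this is maximum:
  Matching size 4 = min(|L|, |R|) = min(5, 4), which is an upper bound, so this matching is maximum.

Maximum matching: {(1,6), (2,7), (3,8), (4,9)}
Size: 4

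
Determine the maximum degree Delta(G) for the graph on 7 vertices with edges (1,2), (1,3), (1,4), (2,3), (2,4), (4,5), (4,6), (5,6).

Step 1: Count edges incident to each vertex:
  deg(1) = 3 (neighbors: 2, 3, 4)
  deg(2) = 3 (neighbors: 1, 3, 4)
  deg(3) = 2 (neighbors: 1, 2)
  deg(4) = 4 (neighbors: 1, 2, 5, 6)
  deg(5) = 2 (neighbors: 4, 6)
  deg(6) = 2 (neighbors: 4, 5)
  deg(7) = 0 (neighbors: none)

Step 2: Find maximum:
  max(3, 3, 2, 4, 2, 2, 0) = 4 (vertex 4)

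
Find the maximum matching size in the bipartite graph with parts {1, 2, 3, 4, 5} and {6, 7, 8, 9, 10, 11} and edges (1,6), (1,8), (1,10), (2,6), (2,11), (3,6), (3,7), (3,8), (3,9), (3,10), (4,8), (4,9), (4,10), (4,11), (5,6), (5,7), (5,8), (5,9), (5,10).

Step 1: List the neighbors of each left vertex:
  1: 6, 8, 10
  2: 6, 11
  3: 6, 7, 8, 9, 10
  4: 8, 9, 10, 11
  5: 6, 7, 8, 9, 10

Step 2: Greedily match left vertices, then look for augmenting paths:
  Match 1 -- 6
  Match 2 -- 11
  Match 3 -- 7
  Match 4 -- 8
  Match 5 -- 9
  No augmenting path remains.

Step 3: Verify this is maximum:
  Matching size 5 = min(|L|, |R|) = min(5, 6), which is an upper bound, so this matching is maximum.

Maximum matching: {(1,6), (2,11), (3,7), (4,8), (5,9)}
Size: 5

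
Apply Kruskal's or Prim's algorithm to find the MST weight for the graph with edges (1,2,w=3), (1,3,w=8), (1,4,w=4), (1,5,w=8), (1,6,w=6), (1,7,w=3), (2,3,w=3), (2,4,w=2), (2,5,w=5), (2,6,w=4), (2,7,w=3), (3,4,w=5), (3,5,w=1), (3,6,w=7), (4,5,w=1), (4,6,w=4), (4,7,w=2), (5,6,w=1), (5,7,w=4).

Apply Kruskal's algorithm (sort edges by weight, add if no cycle):

Sorted edges by weight:
  (3,5) w=1
  (4,5) w=1
  (5,6) w=1
  (2,4) w=2
  (4,7) w=2
  (1,2) w=3
  (1,7) w=3
  (2,7) w=3
  (2,3) w=3
  (1,4) w=4
  (2,6) w=4
  (4,6) w=4
  (5,7) w=4
  (2,5) w=5
  (3,4) w=5
  (1,6) w=6
  (3,6) w=7
  (1,5) w=8
  (1,3) w=8

Add edge (3,5) w=1 -- no cycle. Running total: 1
Add edge (4,5) w=1 -- no cycle. Running total: 2
Add edge (5,6) w=1 -- no cycle. Running total: 3
Add edge (2,4) w=2 -- no cycle. Running total: 5
Add edge (4,7) w=2 -- no cycle. Running total: 7
Add edge (1,2) w=3 -- no cycle. Running total: 10

MST edges: (3,5,w=1), (4,5,w=1), (5,6,w=1), (2,4,w=2), (4,7,w=2), (1,2,w=3)
Total MST weight: 1 + 1 + 1 + 2 + 2 + 3 = 10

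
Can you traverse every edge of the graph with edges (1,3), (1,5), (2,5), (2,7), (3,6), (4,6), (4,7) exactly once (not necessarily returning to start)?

Step 1: Find the degree of each vertex:
  deg(1) = 2
  deg(2) = 2
  deg(3) = 2
  deg(4) = 2
  deg(5) = 2
  deg(6) = 2
  deg(7) = 2

Step 2: Count vertices with odd degree:
  All vertices have even degree (0 odd-degree vertices)

Step 3: Apply Euler's theorem:
  - Eulerian circuit exists iff graph is connected and all vertices have even degree
  - Eulerian path exists iff graph is connected and has 0 or 2 odd-degree vertices

Graph is connected with 0 odd-degree vertices.
Both Eulerian circuit and Eulerian path exist.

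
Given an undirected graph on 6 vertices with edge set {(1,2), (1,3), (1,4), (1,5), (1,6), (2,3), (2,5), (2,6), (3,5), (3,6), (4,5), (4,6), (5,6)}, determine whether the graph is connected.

Step 1: Build adjacency list from edges:
  1: 2, 3, 4, 5, 6
  2: 1, 3, 5, 6
  3: 1, 2, 5, 6
  4: 1, 5, 6
  5: 1, 2, 3, 4, 6
  6: 1, 2, 3, 4, 5

Step 2: Run BFS/DFS from vertex 1:
  Visited: {1, 2, 3, 4, 5, 6}
  Reached 6 of 6 vertices

Step 3: All 6 vertices reached from vertex 1, so the graph is connected.
Answer: Yes, the graph is connected.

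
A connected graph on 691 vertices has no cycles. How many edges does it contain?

A tree on n vertices always has exactly n - 1 edges.
For n = 691: edges = 691 - 1 = 690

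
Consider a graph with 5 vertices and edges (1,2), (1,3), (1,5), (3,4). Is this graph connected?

Step 1: Build adjacency list from edges:
  1: 2, 3, 5
  2: 1
  3: 1, 4
  4: 3
  5: 1

Step 2: Run BFS/DFS from vertex 1:
  Visited: {1, 2, 3, 5, 4}
  Reached 5 of 5 vertices

Step 3: All 5 vertices reached from vertex 1, so the graph is connected.
Answer: Yes, the graph is connected.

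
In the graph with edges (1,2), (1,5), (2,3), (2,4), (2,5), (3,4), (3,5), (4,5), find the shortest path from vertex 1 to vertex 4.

Step 1: Build adjacency list:
  1: 2, 5
  2: 1, 3, 4, 5
  3: 2, 4, 5
  4: 2, 3, 5
  5: 1, 2, 3, 4

Step 2: BFS from vertex 1 to find shortest path to 4:
  vertex 2 reached at distance 1
  vertex 5 reached at distance 1
  vertex 3 reached at distance 2
  vertex 4 reached at distance 2

Step 3: Shortest path: 1 -> 5 -> 4
Path length: 2 edges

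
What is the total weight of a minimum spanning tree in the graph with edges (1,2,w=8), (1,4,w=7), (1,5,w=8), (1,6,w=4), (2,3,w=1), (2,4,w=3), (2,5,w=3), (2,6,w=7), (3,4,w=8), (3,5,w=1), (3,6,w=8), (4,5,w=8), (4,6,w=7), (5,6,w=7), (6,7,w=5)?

Apply Kruskal's algorithm (sort edges by weight, add if no cycle):

Sorted edges by weight:
  (2,3) w=1
  (3,5) w=1
  (2,4) w=3
  (2,5) w=3
  (1,6) w=4
  (6,7) w=5
  (1,4) w=7
  (2,6) w=7
  (4,6) w=7
  (5,6) w=7
  (1,2) w=8
  (1,5) w=8
  (3,4) w=8
  (3,6) w=8
  (4,5) w=8

Add edge (2,3) w=1 -- no cycle. Running total: 1
Add edge (3,5) w=1 -- no cycle. Running total: 2
Add edge (2,4) w=3 -- no cycle. Running total: 5
Skip edge (2,5) w=3 -- would create cycle
Add edge (1,6) w=4 -- no cycle. Running total: 9
Add edge (6,7) w=5 -- no cycle. Running total: 14
Add edge (1,4) w=7 -- no cycle. Running total: 21

MST edges: (2,3,w=1), (3,5,w=1), (2,4,w=3), (1,6,w=4), (6,7,w=5), (1,4,w=7)
Total MST weight: 1 + 1 + 3 + 4 + 5 + 7 = 21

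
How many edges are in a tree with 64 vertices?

A tree on n vertices always has exactly n - 1 edges.
For n = 64: edges = 64 - 1 = 63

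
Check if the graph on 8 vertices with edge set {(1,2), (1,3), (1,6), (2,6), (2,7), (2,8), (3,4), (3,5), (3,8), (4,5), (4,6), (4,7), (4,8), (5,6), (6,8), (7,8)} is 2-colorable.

Step 1: Attempt 2-coloring using BFS:
  Start at vertex 1, assign color 0
  Color vertex 2 with color 1 (neighbor of 1)
  Color vertex 3 with color 1 (neighbor of 1)
  Color vertex 6 with color 1 (neighbor of 1)

Step 2: Conflict found! Vertices 2 and 6 are adjacent but have the same color.
This means the graph contains an odd cycle.

The graph is NOT bipartite.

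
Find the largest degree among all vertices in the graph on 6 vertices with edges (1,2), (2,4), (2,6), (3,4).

Step 1: Count edges incident to each vertex:
  deg(1) = 1 (neighbors: 2)
  deg(2) = 3 (neighbors: 1, 4, 6)
  deg(3) = 1 (neighbors: 4)
  deg(4) = 2 (neighbors: 2, 3)
  deg(5) = 0 (neighbors: none)
  deg(6) = 1 (neighbors: 2)

Step 2: Find maximum:
  max(1, 3, 1, 2, 0, 1) = 3 (vertex 2)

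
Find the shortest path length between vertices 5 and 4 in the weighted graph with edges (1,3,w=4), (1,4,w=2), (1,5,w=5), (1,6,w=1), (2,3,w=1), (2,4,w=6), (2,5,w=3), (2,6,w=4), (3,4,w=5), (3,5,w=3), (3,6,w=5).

Step 1: Build adjacency list with weights:
  1: 3(w=4), 4(w=2), 5(w=5), 6(w=1)
  2: 3(w=1), 4(w=6), 5(w=3), 6(w=4)
  3: 1(w=4), 2(w=1), 4(w=5), 5(w=3), 6(w=5)
  4: 1(w=2), 2(w=6), 3(w=5)
  5: 1(w=5), 2(w=3), 3(w=3)
  6: 1(w=1), 2(w=4), 3(w=5)

Step 2: Apply Dijkstra's algorithm from vertex 5:
  Visit vertex 5 (distance=0)
    Update dist[1] = 5
    Update dist[2] = 3
    Update dist[3] = 3
  Visit vertex 2 (distance=3)
    Update dist[4] = 9
    Update dist[6] = 7
  Visit vertex 3 (distance=3)
    Update dist[4] = 8
  Visit vertex 1 (distance=5)
    Update dist[4] = 7
    Update dist[6] = 6
  Visit vertex 6 (distance=6)
  Visit vertex 4 (distance=7)

Step 3: Shortest path: 5 -> 1 -> 4
Total weight: 5 + 2 = 7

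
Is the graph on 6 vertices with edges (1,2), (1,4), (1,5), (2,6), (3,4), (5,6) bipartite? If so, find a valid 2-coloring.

Step 1: Attempt 2-coloring using BFS:
  Start at vertex 1, assign color 0
  Color vertex 2 with color 1 (neighbor of 1)
  Color vertex 4 with color 1 (neighbor of 1)
  Color vertex 5 with color 1 (neighbor of 1)
  Color vertex 6 with color 0 (neighbor of 2)
  Color vertex 3 with color 0 (neighbor of 4)

Step 2: 2-coloring succeeded. No conflicts found.
  Set A (color 0): {1, 3, 6}
  Set B (color 1): {2, 4, 5}

The graph is bipartite with partition {1, 3, 6}, {2, 4, 5}.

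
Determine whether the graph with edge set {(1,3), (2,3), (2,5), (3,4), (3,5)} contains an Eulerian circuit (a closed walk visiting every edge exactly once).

Step 1: Find the degree of each vertex:
  deg(1) = 1
  deg(2) = 2
  deg(3) = 4
  deg(4) = 1
  deg(5) = 2

Step 2: Count vertices with odd degree:
  Odd-degree vertices: 1, 4 (2 total)

Step 3: Apply Euler's theorem:
  - Eulerian circuit exists iff graph is connected and all vertices have even degree
  - Eulerian path exists iff graph is connected and has 0 or 2 odd-degree vertices

Graph is connected with exactly 2 odd-degree vertices (1, 4).
Eulerian path exists (starting and ending at the odd-degree vertices), but no Eulerian circuit.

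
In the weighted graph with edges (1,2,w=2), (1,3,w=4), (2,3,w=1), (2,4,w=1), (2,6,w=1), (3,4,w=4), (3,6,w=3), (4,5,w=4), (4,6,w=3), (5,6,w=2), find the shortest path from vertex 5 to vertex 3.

Step 1: Build adjacency list with weights:
  1: 2(w=2), 3(w=4)
  2: 1(w=2), 3(w=1), 4(w=1), 6(w=1)
  3: 1(w=4), 2(w=1), 4(w=4), 6(w=3)
  4: 2(w=1), 3(w=4), 5(w=4), 6(w=3)
  5: 4(w=4), 6(w=2)
  6: 2(w=1), 3(w=3), 4(w=3), 5(w=2)

Step 2: Apply Dijkstra's algorithm from vertex 5:
  Visit vertex 5 (distance=0)
    Update dist[4] = 4
    Update dist[6] = 2
  Visit vertex 6 (distance=2)
    Update dist[2] = 3
    Update dist[3] = 5
  Visit vertex 2 (distance=3)
    Update dist[1] = 5
    Update dist[3] = 4
  Visit vertex 3 (distance=4)

Step 3: Shortest path: 5 -> 6 -> 2 -> 3
Total weight: 2 + 1 + 1 = 4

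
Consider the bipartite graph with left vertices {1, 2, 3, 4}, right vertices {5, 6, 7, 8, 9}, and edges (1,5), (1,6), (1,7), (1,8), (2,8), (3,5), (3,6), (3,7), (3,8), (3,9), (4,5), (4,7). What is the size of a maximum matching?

Step 1: List the neighbors of each left vertex:
  1: 5, 6, 7, 8
  2: 8
  3: 5, 6, 7, 8, 9
  4: 5, 7

Step 2: Greedily match left vertices, then look for augmenting paths:
  Match 1 -- 5
  Match 2 -- 8
  Match 3 -- 6
  Match 4 -- 7
  No augmenting path remains.

Step 3: Verify this is maximum:
  Matching size 4 = min(|L|, |R|) = min(4, 5), which is an upper bound, so this matching is maximum.

Maximum matching: {(1,5), (2,8), (3,6), (4,7)}
Size: 4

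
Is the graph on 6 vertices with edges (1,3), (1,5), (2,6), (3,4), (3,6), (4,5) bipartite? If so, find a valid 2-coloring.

Step 1: Attempt 2-coloring using BFS:
  Start at vertex 1, assign color 0
  Color vertex 3 with color 1 (neighbor of 1)
  Color vertex 5 with color 1 (neighbor of 1)
  Color vertex 4 with color 0 (neighbor of 3)
  Color vertex 6 with color 0 (neighbor of 3)
  Color vertex 2 with color 1 (neighbor of 6)

Step 2: 2-coloring succeeded. No conflicts found.
  Set A (color 0): {1, 4, 6}
  Set B (color 1): {2, 3, 5}

The graph is bipartite with partition {1, 4, 6}, {2, 3, 5}.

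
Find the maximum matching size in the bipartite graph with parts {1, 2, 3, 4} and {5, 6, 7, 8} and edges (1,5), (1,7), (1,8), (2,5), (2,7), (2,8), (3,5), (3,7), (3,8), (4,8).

Step 1: List the neighbors of each left vertex:
  1: 5, 7, 8
  2: 5, 7, 8
  3: 5, 7, 8
  4: 8

Step 2: Greedily match left vertices, then look for augmenting paths:
  Match 1 -- 5
  Match 2 -- 7
  Match 3 -- 8
  No augmenting path remains.

Step 3: Verify this is maximum:
  Matching has size 3. The vertex set {5, 7, 8} covers every edge and has size 3; any matching has at most one edge per cover vertex, so 3 is maximum (König's theorem).

Maximum matching: {(1,5), (2,7), (3,8)}
Size: 3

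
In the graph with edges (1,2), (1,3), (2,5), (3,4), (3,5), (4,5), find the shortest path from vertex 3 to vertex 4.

Step 1: Build adjacency list:
  1: 2, 3
  2: 1, 5
  3: 1, 4, 5
  4: 3, 5
  5: 2, 3, 4

Step 2: BFS from vertex 3 to find shortest path to 4:
  vertex 1 reached at distance 1
  vertex 4 reached at distance 1

Step 3: Shortest path: 3 -> 4
Path length: 1 edge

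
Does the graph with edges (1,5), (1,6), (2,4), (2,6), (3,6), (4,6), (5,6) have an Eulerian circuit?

Step 1: Find the degree of each vertex:
  deg(1) = 2
  deg(2) = 2
  deg(3) = 1
  deg(4) = 2
  deg(5) = 2
  deg(6) = 5

Step 2: Count vertices with odd degree:
  Odd-degree vertices: 3, 6 (2 total)

Step 3: Apply Euler's theorem:
  - Eulerian circuit exists iff graph is connected and all vertices have even degree
  - Eulerian path exists iff graph is connected and has 0 or 2 odd-degree vertices

Graph is connected with exactly 2 odd-degree vertices (3, 6).
Eulerian path exists (starting and ending at the odd-degree vertices), but no Eulerian circuit.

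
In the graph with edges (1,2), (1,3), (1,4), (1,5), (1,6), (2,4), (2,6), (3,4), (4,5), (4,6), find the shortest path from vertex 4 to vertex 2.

Step 1: Build adjacency list:
  1: 2, 3, 4, 5, 6
  2: 1, 4, 6
  3: 1, 4
  4: 1, 2, 3, 5, 6
  5: 1, 4
  6: 1, 2, 4

Step 2: BFS from vertex 4 to find shortest path to 2:
  vertex 1 reached at distance 1
  vertex 2 reached at distance 1

Step 3: Shortest path: 4 -> 2
Path length: 1 edge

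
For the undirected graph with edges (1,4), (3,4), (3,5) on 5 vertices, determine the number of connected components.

Step 1: Build adjacency list from edges:
  1: 4
  2: (none)
  3: 4, 5
  4: 1, 3
  5: 3

Step 2: Run BFS/DFS from vertex 1:
  Visited: {1, 4, 3, 5}
  Reached 4 of 5 vertices

Step 3: Only 4 of 5 vertices reached. Graph is disconnected.
Connected components: {1, 3, 4, 5}, {2}
Number of connected components: 2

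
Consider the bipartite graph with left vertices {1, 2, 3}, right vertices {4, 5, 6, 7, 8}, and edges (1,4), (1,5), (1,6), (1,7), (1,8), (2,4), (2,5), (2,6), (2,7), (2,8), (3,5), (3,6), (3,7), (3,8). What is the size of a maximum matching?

Step 1: List the neighbors of each left vertex:
  1: 4, 5, 6, 7, 8
  2: 4, 5, 6, 7, 8
  3: 5, 6, 7, 8

Step 2: Greedily match left vertices, then look for augmenting paths:
  Match 1 -- 4
  Match 2 -- 5
  Match 3 -- 6
  No augmenting path remains.

Step 3: Verify this is maximum:
  Matching size 3 = min(|L|, |R|) = min(3, 5), which is an upper bound, so this matching is maximum.

Maximum matching: {(1,4), (2,5), (3,6)}
Size: 3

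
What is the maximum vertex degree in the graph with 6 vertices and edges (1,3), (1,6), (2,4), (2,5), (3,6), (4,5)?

Step 1: Count edges incident to each vertex:
  deg(1) = 2 (neighbors: 3, 6)
  deg(2) = 2 (neighbors: 4, 5)
  deg(3) = 2 (neighbors: 1, 6)
  deg(4) = 2 (neighbors: 2, 5)
  deg(5) = 2 (neighbors: 2, 4)
  deg(6) = 2 (neighbors: 1, 3)

Step 2: Find maximum:
  max(2, 2, 2, 2, 2, 2) = 2 (vertex 1)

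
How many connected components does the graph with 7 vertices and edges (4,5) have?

Step 1: Build adjacency list from edges:
  1: (none)
  2: (none)
  3: (none)
  4: 5
  5: 4
  6: (none)
  7: (none)

Step 2: Run BFS/DFS from vertex 1:
  Visited: {1}
  Reached 1 of 7 vertices

Step 3: Only 1 of 7 vertices reached. Graph is disconnected.
Connected components: {1}, {2}, {3}, {4, 5}, {6}, {7}
Number of connected components: 6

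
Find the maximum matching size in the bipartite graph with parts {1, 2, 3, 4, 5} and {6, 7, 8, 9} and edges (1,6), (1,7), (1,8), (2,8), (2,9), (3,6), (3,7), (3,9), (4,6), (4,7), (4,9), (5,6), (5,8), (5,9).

Step 1: List the neighbors of each left vertex:
  1: 6, 7, 8
  2: 8, 9
  3: 6, 7, 9
  4: 6, 7, 9
  5: 6, 8, 9

Step 2: Greedily match left vertices, then look for augmenting paths:
  Match 1 -- 6
  Match 2 -- 8
  Match 3 -- 7
  Match 4 -- 9
  No augmenting path remains.

Step 3: Verify this is maximum:
  Matching size 4 = min(|L|, |R|) = min(5, 4), which is an upper bound, so this matching is maximum.

Maximum matching: {(1,6), (2,8), (3,7), (4,9)}
Size: 4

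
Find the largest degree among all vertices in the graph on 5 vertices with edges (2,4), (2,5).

Step 1: Count edges incident to each vertex:
  deg(1) = 0 (neighbors: none)
  deg(2) = 2 (neighbors: 4, 5)
  deg(3) = 0 (neighbors: none)
  deg(4) = 1 (neighbors: 2)
  deg(5) = 1 (neighbors: 2)

Step 2: Find maximum:
  max(0, 2, 0, 1, 1) = 2 (vertex 2)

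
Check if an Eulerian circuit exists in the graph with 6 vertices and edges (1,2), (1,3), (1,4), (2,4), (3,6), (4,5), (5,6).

Step 1: Find the degree of each vertex:
  deg(1) = 3
  deg(2) = 2
  deg(3) = 2
  deg(4) = 3
  deg(5) = 2
  deg(6) = 2

Step 2: Count vertices with odd degree:
  Odd-degree vertices: 1, 4 (2 total)

Step 3: Apply Euler's theorem:
  - Eulerian circuit exists iff graph is connected and all vertices have even degree
  - Eulerian path exists iff graph is connected and has 0 or 2 odd-degree vertices

Graph is connected with exactly 2 odd-degree vertices (1, 4).
Eulerian path exists (starting and ending at the odd-degree vertices), but no Eulerian circuit.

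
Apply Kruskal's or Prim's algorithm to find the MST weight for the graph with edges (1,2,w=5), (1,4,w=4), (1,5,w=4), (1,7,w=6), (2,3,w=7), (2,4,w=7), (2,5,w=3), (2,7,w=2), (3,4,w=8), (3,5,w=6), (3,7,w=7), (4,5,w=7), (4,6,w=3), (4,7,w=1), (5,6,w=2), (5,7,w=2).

Apply Kruskal's algorithm (sort edges by weight, add if no cycle):

Sorted edges by weight:
  (4,7) w=1
  (2,7) w=2
  (5,6) w=2
  (5,7) w=2
  (2,5) w=3
  (4,6) w=3
  (1,4) w=4
  (1,5) w=4
  (1,2) w=5
  (1,7) w=6
  (3,5) w=6
  (2,4) w=7
  (2,3) w=7
  (3,7) w=7
  (4,5) w=7
  (3,4) w=8

Add edge (4,7) w=1 -- no cycle. Running total: 1
Add edge (2,7) w=2 -- no cycle. Running total: 3
Add edge (5,6) w=2 -- no cycle. Running total: 5
Add edge (5,7) w=2 -- no cycle. Running total: 7
Skip edge (2,5) w=3 -- would create cycle
Skip edge (4,6) w=3 -- would create cycle
Add edge (1,4) w=4 -- no cycle. Running total: 11
Skip edge (1,5) w=4 -- would create cycle
Skip edge (1,2) w=5 -- would create cycle
Skip edge (1,7) w=6 -- would create cycle
Add edge (3,5) w=6 -- no cycle. Running total: 17

MST edges: (4,7,w=1), (2,7,w=2), (5,6,w=2), (5,7,w=2), (1,4,w=4), (3,5,w=6)
Total MST weight: 1 + 2 + 2 + 2 + 4 + 6 = 17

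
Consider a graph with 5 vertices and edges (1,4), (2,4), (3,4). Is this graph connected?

Step 1: Build adjacency list from edges:
  1: 4
  2: 4
  3: 4
  4: 1, 2, 3
  5: (none)

Step 2: Run BFS/DFS from vertex 1:
  Visited: {1, 4, 2, 3}
  Reached 4 of 5 vertices

Step 3: Only 4 of 5 vertices reached. Graph is disconnected.
Connected components: {1, 2, 3, 4}, {5}
Answer: No, the graph is not connected (2 components).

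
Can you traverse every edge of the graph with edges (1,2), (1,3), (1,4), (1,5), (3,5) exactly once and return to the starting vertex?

Step 1: Find the degree of each vertex:
  deg(1) = 4
  deg(2) = 1
  deg(3) = 2
  deg(4) = 1
  deg(5) = 2

Step 2: Count vertices with odd degree:
  Odd-degree vertices: 2, 4 (2 total)

Step 3: Apply Euler's theorem:
  - Eulerian circuit exists iff graph is connected and all vertices have even degree
  - Eulerian path exists iff graph is connected and has 0 or 2 odd-degree vertices

Graph is connected with exactly 2 odd-degree vertices (2, 4).
Eulerian path exists (starting and ending at the odd-degree vertices), but no Eulerian circuit.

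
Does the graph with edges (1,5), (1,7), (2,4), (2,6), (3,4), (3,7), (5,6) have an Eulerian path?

Step 1: Find the degree of each vertex:
  deg(1) = 2
  deg(2) = 2
  deg(3) = 2
  deg(4) = 2
  deg(5) = 2
  deg(6) = 2
  deg(7) = 2

Step 2: Count vertices with odd degree:
  All vertices have even degree (0 odd-degree vertices)

Step 3: Apply Euler's theorem:
  - Eulerian circuit exists iff graph is connected and all vertices have even degree
  - Eulerian path exists iff graph is connected and has 0 or 2 odd-degree vertices

Graph is connected with 0 odd-degree vertices.
Both Eulerian circuit and Eulerian path exist.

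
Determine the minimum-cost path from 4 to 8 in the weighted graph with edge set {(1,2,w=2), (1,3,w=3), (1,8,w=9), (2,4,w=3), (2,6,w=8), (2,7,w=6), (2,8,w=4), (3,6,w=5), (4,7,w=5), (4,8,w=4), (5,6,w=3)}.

Step 1: Build adjacency list with weights:
  1: 2(w=2), 3(w=3), 8(w=9)
  2: 1(w=2), 4(w=3), 6(w=8), 7(w=6), 8(w=4)
  3: 1(w=3), 6(w=5)
  4: 2(w=3), 7(w=5), 8(w=4)
  5: 6(w=3)
  6: 2(w=8), 3(w=5), 5(w=3)
  7: 2(w=6), 4(w=5)
  8: 1(w=9), 2(w=4), 4(w=4)

Step 2: Apply Dijkstra's algorithm from vertex 4:
  Visit vertex 4 (distance=0)
    Update dist[2] = 3
    Update dist[7] = 5
    Update dist[8] = 4
  Visit vertex 2 (distance=3)
    Update dist[1] = 5
    Update dist[6] = 11
  Visit vertex 8 (distance=4)

Step 3: Shortest path: 4 -> 8
Total weight: 4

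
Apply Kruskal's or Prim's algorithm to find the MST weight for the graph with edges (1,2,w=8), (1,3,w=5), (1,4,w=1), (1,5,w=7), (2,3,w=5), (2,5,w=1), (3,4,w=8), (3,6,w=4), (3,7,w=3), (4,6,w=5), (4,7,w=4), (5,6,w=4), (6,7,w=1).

Apply Kruskal's algorithm (sort edges by weight, add if no cycle):

Sorted edges by weight:
  (1,4) w=1
  (2,5) w=1
  (6,7) w=1
  (3,7) w=3
  (3,6) w=4
  (4,7) w=4
  (5,6) w=4
  (1,3) w=5
  (2,3) w=5
  (4,6) w=5
  (1,5) w=7
  (1,2) w=8
  (3,4) w=8

Add edge (1,4) w=1 -- no cycle. Running total: 1
Add edge (2,5) w=1 -- no cycle. Running total: 2
Add edge (6,7) w=1 -- no cycle. Running total: 3
Add edge (3,7) w=3 -- no cycle. Running total: 6
Skip edge (3,6) w=4 -- would create cycle
Add edge (4,7) w=4 -- no cycle. Running total: 10
Add edge (5,6) w=4 -- no cycle. Running total: 14

MST edges: (1,4,w=1), (2,5,w=1), (6,7,w=1), (3,7,w=3), (4,7,w=4), (5,6,w=4)
Total MST weight: 1 + 1 + 1 + 3 + 4 + 4 = 14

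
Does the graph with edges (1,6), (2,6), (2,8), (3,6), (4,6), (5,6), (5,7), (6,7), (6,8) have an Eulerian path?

Step 1: Find the degree of each vertex:
  deg(1) = 1
  deg(2) = 2
  deg(3) = 1
  deg(4) = 1
  deg(5) = 2
  deg(6) = 7
  deg(7) = 2
  deg(8) = 2

Step 2: Count vertices with odd degree:
  Odd-degree vertices: 1, 3, 4, 6 (4 total)

Step 3: Apply Euler's theorem:
  - Eulerian circuit exists iff graph is connected and all vertices have even degree
  - Eulerian path exists iff graph is connected and has 0 or 2 odd-degree vertices

Graph has 4 odd-degree vertices (need 0 or 2).
Neither Eulerian path nor Eulerian circuit exists.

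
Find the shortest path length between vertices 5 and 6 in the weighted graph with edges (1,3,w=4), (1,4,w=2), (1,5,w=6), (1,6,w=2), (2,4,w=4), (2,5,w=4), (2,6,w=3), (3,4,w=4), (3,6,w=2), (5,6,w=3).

Step 1: Build adjacency list with weights:
  1: 3(w=4), 4(w=2), 5(w=6), 6(w=2)
  2: 4(w=4), 5(w=4), 6(w=3)
  3: 1(w=4), 4(w=4), 6(w=2)
  4: 1(w=2), 2(w=4), 3(w=4)
  5: 1(w=6), 2(w=4), 6(w=3)
  6: 1(w=2), 2(w=3), 3(w=2), 5(w=3)

Step 2: Apply Dijkstra's algorithm from vertex 5:
  Visit vertex 5 (distance=0)
    Update dist[1] = 6
    Update dist[2] = 4
    Update dist[6] = 3
  Visit vertex 6 (distance=3)
    Update dist[1] = 5
    Update dist[3] = 5

Step 3: Shortest path: 5 -> 6
Total weight: 3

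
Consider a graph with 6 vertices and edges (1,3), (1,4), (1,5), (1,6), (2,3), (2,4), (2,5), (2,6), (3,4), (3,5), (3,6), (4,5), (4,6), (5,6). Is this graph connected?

Step 1: Build adjacency list from edges:
  1: 3, 4, 5, 6
  2: 3, 4, 5, 6
  3: 1, 2, 4, 5, 6
  4: 1, 2, 3, 5, 6
  5: 1, 2, 3, 4, 6
  6: 1, 2, 3, 4, 5

Step 2: Run BFS/DFS from vertex 1:
  Visited: {1, 3, 4, 5, 6, 2}
  Reached 6 of 6 vertices

Step 3: All 6 vertices reached from vertex 1, so the graph is connected.
Answer: Yes, the graph is connected.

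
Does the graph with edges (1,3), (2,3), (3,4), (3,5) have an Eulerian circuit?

Step 1: Find the degree of each vertex:
  deg(1) = 1
  deg(2) = 1
  deg(3) = 4
  deg(4) = 1
  deg(5) = 1

Step 2: Count vertices with odd degree:
  Odd-degree vertices: 1, 2, 4, 5 (4 total)

Step 3: Apply Euler's theorem:
  - Eulerian circuit exists iff graph is connected and all vertices have even degree
  - Eulerian path exists iff graph is connected and has 0 or 2 odd-degree vertices

Graph has 4 odd-degree vertices (need 0 or 2).
Neither Eulerian path nor Eulerian circuit exists.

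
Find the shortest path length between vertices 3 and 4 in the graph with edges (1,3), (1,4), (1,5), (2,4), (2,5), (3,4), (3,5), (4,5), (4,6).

Step 1: Build adjacency list:
  1: 3, 4, 5
  2: 4, 5
  3: 1, 4, 5
  4: 1, 2, 3, 5, 6
  5: 1, 2, 3, 4
  6: 4

Step 2: BFS from vertex 3 to find shortest path to 4:
  vertex 1 reached at distance 1
  vertex 4 reached at distance 1

Step 3: Shortest path: 3 -> 4
Path length: 1 edge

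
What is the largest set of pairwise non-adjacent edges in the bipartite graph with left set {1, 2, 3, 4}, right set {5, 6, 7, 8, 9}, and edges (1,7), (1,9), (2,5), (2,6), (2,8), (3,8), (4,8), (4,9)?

Step 1: List the neighbors of each left vertex:
  1: 7, 9
  2: 5, 6, 8
  3: 8
  4: 8, 9

Step 2: Greedily match left vertices, then look for augmenting paths:
  Match 1 -- 7
  Match 2 -- 5
  Match 3 -- 8
  Match 4 -- 9
  No augmenting path remains.

Step 3: Verify this is maximum:
  Matching size 4 = min(|L|, |R|) = min(4, 5), which is an upper bound, so this matching is maximum.

Maximum matching: {(1,7), (2,5), (3,8), (4,9)}
Size: 4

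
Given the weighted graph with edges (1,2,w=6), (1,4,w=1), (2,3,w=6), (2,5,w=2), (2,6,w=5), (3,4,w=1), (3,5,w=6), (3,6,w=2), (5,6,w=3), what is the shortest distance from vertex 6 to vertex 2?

Step 1: Build adjacency list with weights:
  1: 2(w=6), 4(w=1)
  2: 1(w=6), 3(w=6), 5(w=2), 6(w=5)
  3: 2(w=6), 4(w=1), 5(w=6), 6(w=2)
  4: 1(w=1), 3(w=1)
  5: 2(w=2), 3(w=6), 6(w=3)
  6: 2(w=5), 3(w=2), 5(w=3)

Step 2: Apply Dijkstra's algorithm from vertex 6:
  Visit vertex 6 (distance=0)
    Update dist[2] = 5
    Update dist[3] = 2
    Update dist[5] = 3
  Visit vertex 3 (distance=2)
    Update dist[4] = 3
  Visit vertex 4 (distance=3)
    Update dist[1] = 4
  Visit vertex 5 (distance=3)
  Visit vertex 1 (distance=4)
  Visit vertex 2 (distance=5)

Step 3: Shortest path: 6 -> 2
Total weight: 5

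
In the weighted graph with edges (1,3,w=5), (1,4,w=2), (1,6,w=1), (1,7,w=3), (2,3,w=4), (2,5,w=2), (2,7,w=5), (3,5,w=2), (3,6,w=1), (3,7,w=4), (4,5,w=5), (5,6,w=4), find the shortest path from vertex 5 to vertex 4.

Step 1: Build adjacency list with weights:
  1: 3(w=5), 4(w=2), 6(w=1), 7(w=3)
  2: 3(w=4), 5(w=2), 7(w=5)
  3: 1(w=5), 2(w=4), 5(w=2), 6(w=1), 7(w=4)
  4: 1(w=2), 5(w=5)
  5: 2(w=2), 3(w=2), 4(w=5), 6(w=4)
  6: 1(w=1), 3(w=1), 5(w=4)
  7: 1(w=3), 2(w=5), 3(w=4)

Step 2: Apply Dijkstra's algorithm from vertex 5:
  Visit vertex 5 (distance=0)
    Update dist[2] = 2
    Update dist[3] = 2
    Update dist[4] = 5
    Update dist[6] = 4
  Visit vertex 2 (distance=2)
    Update dist[7] = 7
  Visit vertex 3 (distance=2)
    Update dist[1] = 7
    Update dist[6] = 3
    Update dist[7] = 6
  Visit vertex 6 (distance=3)
    Update dist[1] = 4
  Visit vertex 1 (distance=4)
  Visit vertex 4 (distance=5)

Step 3: Shortest path: 5 -> 4
Total weight: 5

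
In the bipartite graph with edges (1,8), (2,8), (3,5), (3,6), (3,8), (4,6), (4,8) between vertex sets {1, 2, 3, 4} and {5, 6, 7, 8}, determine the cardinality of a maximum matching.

Step 1: List the neighbors of each left vertex:
  1: 8
  2: 8
  3: 5, 6, 8
  4: 6, 8

Step 2: Greedily match left vertices, then look for augmenting paths:
  Match 1 -- 8
  Match 3 -- 5
  Match 4 -- 6
  No augmenting path remains.

Step 3: Verify this is maximum:
  Matching has size 3. The vertex set {3, 4, 8} covers every edge and has size 3; any matching has at most one edge per cover vertex, so 3 is maximum (König's theorem).

Maximum matching: {(1,8), (3,5), (4,6)}
Size: 3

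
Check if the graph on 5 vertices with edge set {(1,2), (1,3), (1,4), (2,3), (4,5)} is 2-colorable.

Step 1: Attempt 2-coloring using BFS:
  Start at vertex 1, assign color 0
  Color vertex 2 with color 1 (neighbor of 1)
  Color vertex 3 with color 1 (neighbor of 1)
  Color vertex 4 with color 1 (neighbor of 1)

Step 2: Conflict found! Vertices 2 and 3 are adjacent but have the same color.
This means the graph contains an odd cycle.

The graph is NOT bipartite.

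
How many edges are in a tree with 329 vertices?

A tree on n vertices always has exactly n - 1 edges.
For n = 329: edges = 329 - 1 = 328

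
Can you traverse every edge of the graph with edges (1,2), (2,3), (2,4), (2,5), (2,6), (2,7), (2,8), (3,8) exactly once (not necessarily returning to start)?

Step 1: Find the degree of each vertex:
  deg(1) = 1
  deg(2) = 7
  deg(3) = 2
  deg(4) = 1
  deg(5) = 1
  deg(6) = 1
  deg(7) = 1
  deg(8) = 2

Step 2: Count vertices with odd degree:
  Odd-degree vertices: 1, 2, 4, 5, 6, 7 (6 total)

Step 3: Apply Euler's theorem:
  - Eulerian circuit exists iff graph is connected and all vertices have even degree
  - Eulerian path exists iff graph is connected and has 0 or 2 odd-degree vertices

Graph has 6 odd-degree vertices (need 0 or 2).
Neither Eulerian path nor Eulerian circuit exists.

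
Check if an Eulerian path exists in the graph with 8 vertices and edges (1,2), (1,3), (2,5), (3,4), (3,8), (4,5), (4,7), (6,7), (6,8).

Step 1: Find the degree of each vertex:
  deg(1) = 2
  deg(2) = 2
  deg(3) = 3
  deg(4) = 3
  deg(5) = 2
  deg(6) = 2
  deg(7) = 2
  deg(8) = 2

Step 2: Count vertices with odd degree:
  Odd-degree vertices: 3, 4 (2 total)

Step 3: Apply Euler's theorem:
  - Eulerian circuit exists iff graph is connected and all vertices have even degree
  - Eulerian path exists iff graph is connected and has 0 or 2 odd-degree vertices

Graph is connected with exactly 2 odd-degree vertices (3, 4).
Eulerian path exists (starting and ending at the odd-degree vertices), but no Eulerian circuit.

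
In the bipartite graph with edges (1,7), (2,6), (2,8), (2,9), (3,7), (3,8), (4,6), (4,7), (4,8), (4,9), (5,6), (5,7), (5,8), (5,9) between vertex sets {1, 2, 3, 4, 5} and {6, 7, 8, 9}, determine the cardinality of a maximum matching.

Step 1: List the neighbors of each left vertex:
  1: 7
  2: 6, 8, 9
  3: 7, 8
  4: 6, 7, 8, 9
  5: 6, 7, 8, 9

Step 2: Greedily match left vertices, then look for augmenting paths:
  Match 1 -- 7
  Match 2 -- 6
  Match 3 -- 8
  Match 4 -- 9
  No augmenting path remains.

Step 3: Verify this is maximum:
  Matching size 4 = min(|L|, |R|) = min(5, 4), which is an upper bound, so this matching is maximum.

Maximum matching: {(1,7), (2,6), (3,8), (4,9)}
Size: 4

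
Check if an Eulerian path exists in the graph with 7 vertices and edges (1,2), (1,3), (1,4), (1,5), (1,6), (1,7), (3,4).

Step 1: Find the degree of each vertex:
  deg(1) = 6
  deg(2) = 1
  deg(3) = 2
  deg(4) = 2
  deg(5) = 1
  deg(6) = 1
  deg(7) = 1

Step 2: Count vertices with odd degree:
  Odd-degree vertices: 2, 5, 6, 7 (4 total)

Step 3: Apply Euler's theorem:
  - Eulerian circuit exists iff graph is connected and all vertices have even degree
  - Eulerian path exists iff graph is connected and has 0 or 2 odd-degree vertices

Graph has 4 odd-degree vertices (need 0 or 2).
Neither Eulerian path nor Eulerian circuit exists.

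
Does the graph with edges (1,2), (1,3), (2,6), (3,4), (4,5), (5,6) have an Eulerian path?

Step 1: Find the degree of each vertex:
  deg(1) = 2
  deg(2) = 2
  deg(3) = 2
  deg(4) = 2
  deg(5) = 2
  deg(6) = 2

Step 2: Count vertices with odd degree:
  All vertices have even degree (0 odd-degree vertices)

Step 3: Apply Euler's theorem:
  - Eulerian circuit exists iff graph is connected and all vertices have even degree
  - Eulerian path exists iff graph is connected and has 0 or 2 odd-degree vertices

Graph is connected with 0 odd-degree vertices.
Both Eulerian circuit and Eulerian path exist.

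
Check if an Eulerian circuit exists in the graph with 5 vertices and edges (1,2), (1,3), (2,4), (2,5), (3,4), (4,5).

Step 1: Find the degree of each vertex:
  deg(1) = 2
  deg(2) = 3
  deg(3) = 2
  deg(4) = 3
  deg(5) = 2

Step 2: Count vertices with odd degree:
  Odd-degree vertices: 2, 4 (2 total)

Step 3: Apply Euler's theorem:
  - Eulerian circuit exists iff graph is connected and all vertices have even degree
  - Eulerian path exists iff graph is connected and has 0 or 2 odd-degree vertices

Graph is connected with exactly 2 odd-degree vertices (2, 4).
Eulerian path exists (starting and ending at the odd-degree vertices), but no Eulerian circuit.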